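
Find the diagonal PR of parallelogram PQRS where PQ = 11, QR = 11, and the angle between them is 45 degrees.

Using the law of cosines:
d^2 = 11^2 + 11^2 - 2(11)(11)cos(45 degrees)
d^2 = 121 + 121 - 242*sqrt(2)/2
d^2 = 242 - 121*sqrt(2)
d = 11*sqrt(2 - sqrt(2))

11*sqrt(2 - sqrt(2))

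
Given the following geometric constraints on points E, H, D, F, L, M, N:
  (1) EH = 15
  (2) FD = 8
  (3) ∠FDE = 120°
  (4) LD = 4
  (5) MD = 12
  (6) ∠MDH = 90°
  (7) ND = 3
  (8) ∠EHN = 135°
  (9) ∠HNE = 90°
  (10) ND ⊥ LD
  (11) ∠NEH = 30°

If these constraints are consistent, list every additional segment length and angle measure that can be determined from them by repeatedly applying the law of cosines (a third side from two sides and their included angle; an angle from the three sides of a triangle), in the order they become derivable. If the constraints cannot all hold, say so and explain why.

These constraints are not satisfiable: (8), (9) and (11) are the three interior angles of triangle EHN, which must sum to 180°, but 135° + 90° + 30° = 255°. No planar figure meets all of them, so nothing further can be derived.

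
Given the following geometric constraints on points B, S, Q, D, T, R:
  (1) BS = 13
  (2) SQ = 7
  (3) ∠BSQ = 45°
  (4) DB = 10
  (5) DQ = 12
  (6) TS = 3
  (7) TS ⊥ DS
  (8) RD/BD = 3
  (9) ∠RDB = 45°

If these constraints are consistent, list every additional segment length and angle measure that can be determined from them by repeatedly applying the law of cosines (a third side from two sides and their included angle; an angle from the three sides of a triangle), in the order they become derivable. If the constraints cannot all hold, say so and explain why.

The constraints are consistent. Derivable facts, in order:
After 1 step:
- BQ ≈ 9.45
- BR ≈ 23.99
After 2 steps:
- ∠BDQ = 49.87°
- ∠BQD = 54°
- ∠BQS = 103.41°
- ∠BRD = 17.14°
- ∠DBQ = 76.13°
- ∠DBR = 117.86°
- ∠QBS = 31.59°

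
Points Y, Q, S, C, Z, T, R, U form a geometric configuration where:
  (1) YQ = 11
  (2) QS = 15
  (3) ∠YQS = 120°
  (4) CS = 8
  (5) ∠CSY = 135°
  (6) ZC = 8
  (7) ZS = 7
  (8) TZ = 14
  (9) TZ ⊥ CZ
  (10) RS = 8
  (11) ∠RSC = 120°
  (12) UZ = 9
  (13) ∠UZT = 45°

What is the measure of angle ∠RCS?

Step 1: By the law of cosines on triangle CSR: CR² = 8² + 8² − 2·8·8·cos(120°) = 192, so CR = 8·√3.
Step 2: By the inverse law of cosines on triangle RCS: cos(∠RCS) = ((8·√3)² + 8² − 8²) / (2·8·√3·8) = 192/221.7 = 0.866, so ∠RCS = 30°.

Therefore, the measure of angle ∠RCS = 30°.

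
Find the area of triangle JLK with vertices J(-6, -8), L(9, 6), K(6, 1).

Shoelace: Area = (1/2)|-6(6-1) + 9(1--8) + 6(-8-6)| = (1/2)(33) = 33/2

33/2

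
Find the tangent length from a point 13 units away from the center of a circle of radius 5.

Let T be the point of tangency. Then CT ⊥ PT (radius ⊥ tangent).
In right triangle CTP: CP² = CT² + PT²
13² = 5² + PT²
PT² = 144, PT = 12

12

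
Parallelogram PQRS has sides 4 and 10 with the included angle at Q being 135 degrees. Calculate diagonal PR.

Law of cosines: d^2 = 4^2 + 10^2 - 2(4)(10)cos(135°) = 40*sqrt(2) + 116, so d = 2*sqrt(10*sqrt(2) + 29).

2*sqrt(10*sqrt(2) + 29)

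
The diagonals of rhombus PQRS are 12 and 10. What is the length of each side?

In a rhombus, the diagonals bisect each other perpendicularly, creating four congruent right triangles.
Each triangle has legs 6 (half of 12) and 5 (half of 10).
The hypotenuse of each right triangle is a side of the rhombus:
side = sqrt(6^2 + 5^2) = sqrt(61)

sqrt(61)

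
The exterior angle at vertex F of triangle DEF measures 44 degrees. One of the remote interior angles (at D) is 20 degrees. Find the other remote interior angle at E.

angle E = 44 - 20 = 24 degrees (exterior angle theorem).

24 degrees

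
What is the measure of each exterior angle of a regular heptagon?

Each exterior angle of a regular n-gon is 360 / n.
For n = 7: 360 / 7 = 360/7 degrees.

360/7 degrees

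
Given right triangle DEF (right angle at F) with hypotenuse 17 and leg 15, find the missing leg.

Rearranging the Pythagorean theorem to solve for the unknown leg:
leg^2 = hypotenuse^2 - known_leg^2 = 289 - 225 = 64
leg = sqrt(64) = 8.

8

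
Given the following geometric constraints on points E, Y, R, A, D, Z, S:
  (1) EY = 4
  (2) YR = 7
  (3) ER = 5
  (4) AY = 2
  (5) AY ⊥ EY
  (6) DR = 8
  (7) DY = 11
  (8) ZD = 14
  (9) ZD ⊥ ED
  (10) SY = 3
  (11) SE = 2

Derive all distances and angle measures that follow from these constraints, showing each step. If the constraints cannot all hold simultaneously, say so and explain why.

The constraints are consistent.

Step 1: From EY = 4, YA = 2, and ∠EYA = 90°, by the law of cosines:
  EA² = EY² + YA² - 2·EY·YA·cos(90°) = 16 + 4 - 0 = 20
  EA = 2·√5

Step 2: From ER = 5, EY = 4, RY = 7, by the inverse law of cosines:
  cos(∠REY) = (ER² + EY² - RY²) / (2·ER·EY)
  ∠REY = 101.54°

Step 3: From ES = 2, EY = 4, SY = 3, by the inverse law of cosines:
  cos(∠SEY) = (ES² + EY² - SY²) / (2·ES·EY)
  ∠SEY = 46.57°

Step 4: From YD = 11, YR = 7, DR = 8, by the inverse law of cosines:
  cos(∠DYR) = (YD² + YR² - DR²) / (2·YD·YR)
  ∠DYR = 46.5°

Step 5: From YE = 4, YR = 7, ER = 5, by the inverse law of cosines:
  cos(∠EYR) = (YE² + YR² - ER²) / (2·YE·YR)
  ∠EYR = 44.42°

Step 6: From YE = 4, YS = 3, ES = 2, by the inverse law of cosines:
  cos(∠EYS) = (YE² + YS² - ES²) / (2·YE·YS)
  ∠EYS = 28.96°

Step 7: From RD = 8, RY = 7, DY = 11, by the inverse law of cosines:
  cos(∠DRY) = (RD² + RY² - DY²) / (2·RD·RY)
  ∠DRY = 94.1°

Step 8: From RE = 5, RY = 7, EY = 4, by the inverse law of cosines:
  cos(∠ERY) = (RE² + RY² - EY²) / (2·RE·RY)
  ∠ERY = 34.05°

Step 9: From DR = 8, DY = 11, RY = 7, by the inverse law of cosines:
  cos(∠RDY) = (DR² + DY² - RY²) / (2·DR·DY)
  ∠RDY = 39.4°

Step 10: From SE = 2, SY = 3, EY = 4, by the inverse law of cosines:
  cos(∠ESY) = (SE² + SY² - EY²) / (2·SE·SY)
  ∠ESY = 104.48°

Step 11: From EA = 2·√5, EY = 4, AY = 2, by the inverse law of cosines:
  cos(∠AEY) = (EA² + EY² - AY²) / (2·EA·EY)
  ∠AEY = 26.57°

Step 12: From AE = 2·√5, AY = 2, EY = 4, by the inverse law of cosines:
  cos(∠EAY) = (AE² + AY² - EY²) / (2·AE·AY)
  ∠EAY = 63.43°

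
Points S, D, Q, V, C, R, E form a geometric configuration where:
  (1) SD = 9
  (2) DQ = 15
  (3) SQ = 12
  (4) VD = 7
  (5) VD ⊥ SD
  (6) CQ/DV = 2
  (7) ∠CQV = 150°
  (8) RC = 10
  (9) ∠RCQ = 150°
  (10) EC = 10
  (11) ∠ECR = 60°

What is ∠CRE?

Step 1: By the law of cosines on triangle RCE: RE² = 10² + 10² − 2·10·10·cos(60°) = 100, so RE = 10.
Step 2: By the inverse law of cosines on triangle CRE: cos(∠CRE) = (10² + 10² − 10²) / (2·10·10) = 100/200 = 0.5, so ∠CRE = 60°.

Therefore, the measure of angle ∠CRE = 60°.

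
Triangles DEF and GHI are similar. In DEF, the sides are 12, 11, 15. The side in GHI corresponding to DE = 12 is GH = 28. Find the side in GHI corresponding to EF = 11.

Since the triangles are similar, the ratio of corresponding sides is constant.
Scale factor k = GH / DE = 28 / 12 = 7/3
HI = k * EF = 7/3 * 11 = 77/3

77/3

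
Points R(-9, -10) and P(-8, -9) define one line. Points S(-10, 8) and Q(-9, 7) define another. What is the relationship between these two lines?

Slope of line 1: m1 = (-9 - -10)/(-8 - -9) = 1/1 = 1
Slope of line 2: m2 = (7 - 8)/(-9 - -10) = -1/1 = -1
m1 * m2 = -1, so perpendicular.

Perpendicular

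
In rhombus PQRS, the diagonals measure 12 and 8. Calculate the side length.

In a rhombus, the diagonals bisect each other perpendicularly, creating four congruent right triangles.
Each triangle has legs 6 (half of 12) and 4 (half of 8).
The hypotenuse of each right triangle is a side of the rhombus:
side = sqrt(6^2 + 4^2) = sqrt(52) = 2*sqrt(13)

2*sqrt(13)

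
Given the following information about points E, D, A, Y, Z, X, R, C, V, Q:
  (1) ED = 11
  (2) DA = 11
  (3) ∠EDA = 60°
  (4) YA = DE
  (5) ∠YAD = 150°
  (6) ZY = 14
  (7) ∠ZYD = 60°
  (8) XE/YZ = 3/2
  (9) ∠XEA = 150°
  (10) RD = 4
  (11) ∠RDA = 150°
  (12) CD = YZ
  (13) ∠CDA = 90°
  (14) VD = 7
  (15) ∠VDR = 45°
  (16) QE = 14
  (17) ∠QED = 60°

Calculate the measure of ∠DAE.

Step 1: By the law of cosines on triangle ADE: AE² = 11² + 11² − 2·11·11·cos(60°) = 121, so AE = 11.
Step 2: By the inverse law of cosines on triangle DAE: cos(∠DAE) = (11² + 11² − 11²) / (2·11·11) = 121/242 = 0.5, so ∠DAE = 60°.

Therefore, the measure of angle ∠DAE = 60°.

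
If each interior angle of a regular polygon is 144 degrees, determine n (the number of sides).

The exterior angle is the supplement of the interior angle: 180 - 144 = 36 degrees.
Since the exterior angles of any convex polygon sum to 360 degrees, the number of sides is 360 / 36 = 10.

10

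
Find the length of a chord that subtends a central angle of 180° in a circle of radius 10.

Chord = 2(10) sin(90°) = 20

20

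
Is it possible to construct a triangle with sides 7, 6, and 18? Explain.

No.
The triangle inequality is violated: 7 + 6 = 13 ≤ 18.
These lengths cannot form a triangle.

No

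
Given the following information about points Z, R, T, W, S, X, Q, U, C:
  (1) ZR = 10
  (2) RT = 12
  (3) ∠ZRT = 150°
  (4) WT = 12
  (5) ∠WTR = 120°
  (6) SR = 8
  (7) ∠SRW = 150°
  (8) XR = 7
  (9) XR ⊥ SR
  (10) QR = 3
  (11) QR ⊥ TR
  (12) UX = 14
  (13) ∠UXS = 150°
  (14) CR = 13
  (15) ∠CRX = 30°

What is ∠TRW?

Step 1: By the law of cosines on triangle RTW: RW² = 12² + 12² − 2·12·12·cos(120°) = 432, so RW = 12·√3.
Step 2: By the inverse law of cosines on triangle TRW: cos(∠TRW) = (12² + (12·√3)² − 12²) / (2·12·12·√3) = 432/498.83 = 0.866, so ∠TRW = 30°.

Therefore, the measure of angle ∠TRW = 30°.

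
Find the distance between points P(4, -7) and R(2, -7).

d = sqrt((2 - 4)^2 + (-7 - -7)^2)
d = sqrt(-2^2 + 0^2)
d = sqrt(4 + 0)
d = sqrt(4) = 2

2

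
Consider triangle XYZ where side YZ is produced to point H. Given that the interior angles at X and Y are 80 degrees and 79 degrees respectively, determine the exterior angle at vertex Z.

Exterior angle = 80 + 79 = 159 degrees (exterior angle theorem).

159 degrees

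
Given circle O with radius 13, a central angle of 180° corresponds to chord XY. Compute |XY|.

Chord = 2(13) sin(90°) = 26

26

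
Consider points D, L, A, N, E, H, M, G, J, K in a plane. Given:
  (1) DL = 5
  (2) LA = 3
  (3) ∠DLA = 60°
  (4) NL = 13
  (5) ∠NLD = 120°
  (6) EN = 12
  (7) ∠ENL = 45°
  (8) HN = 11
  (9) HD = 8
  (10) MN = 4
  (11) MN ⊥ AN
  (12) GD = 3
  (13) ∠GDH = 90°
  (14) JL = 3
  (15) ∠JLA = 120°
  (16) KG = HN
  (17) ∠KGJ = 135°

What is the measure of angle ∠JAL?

Step 1: By the law of cosines on triangle ALJ: AJ² = 3² + 3² − 2·3·3·cos(120°) = 27, so AJ = 3·√3.
Step 2: By the inverse law of cosines on triangle JAL: cos(∠JAL) = ((3·√3)² + 3² − 3²) / (2·3·√3·3) = 27/31.18 = 0.866, so ∠JAL = 30°.

Therefore, the measure of angle ∠JAL = 30°.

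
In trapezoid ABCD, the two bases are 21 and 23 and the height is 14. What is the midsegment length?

midsegment = (21 + 23) / 2 = 44 / 2 = 22

22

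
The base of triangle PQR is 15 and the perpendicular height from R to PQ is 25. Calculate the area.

Area = (1/2) * base * height
Area = (1/2) * 15 * 25
Area = 375/2

375/2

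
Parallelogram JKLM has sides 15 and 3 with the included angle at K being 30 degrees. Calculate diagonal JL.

The diagonal of a parallelogram can be found by treating two adjacent sides and the diagonal as a triangle.
Applying the law of cosines with sides 15, 3 and included angle 30°:
d^2 = 225 + 9 - 90*cos(30°) = 234 - 45*sqrt(3)
d = 3*sqrt(26 - 5*sqrt(3))

3*sqrt(26 - 5*sqrt(3))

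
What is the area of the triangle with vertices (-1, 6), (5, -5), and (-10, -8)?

Shoelace: Area = (1/2)|-1(-5--8) + 5(-8-6) + -10(6--5)| = (1/2)(183) = 183/2

183/2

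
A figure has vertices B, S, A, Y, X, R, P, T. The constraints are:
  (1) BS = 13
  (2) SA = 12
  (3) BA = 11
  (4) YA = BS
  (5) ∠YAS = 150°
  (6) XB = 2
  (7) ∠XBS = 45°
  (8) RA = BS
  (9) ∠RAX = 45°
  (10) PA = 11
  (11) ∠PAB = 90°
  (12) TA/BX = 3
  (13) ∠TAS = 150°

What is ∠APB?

Step 1: By the law of cosines on triangle PAB: PB² = 11² + 11² − 2·11·11·cos(90°) = 242, so PB = 11·√2.
Step 2: By the inverse law of cosines on triangle APB: cos(∠APB) = (11² + (11·√2)² − 11²) / (2·11·11·√2) = 242/342.24 = 0.7071, so ∠APB = 45°.

Therefore, the measure of angle ∠APB = 45°.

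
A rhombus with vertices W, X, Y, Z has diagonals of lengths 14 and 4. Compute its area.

Area of a rhombus = (d1 * d2) / 2
Area = (14 * 4) / 2
Area = 56 / 2
Area = 28

28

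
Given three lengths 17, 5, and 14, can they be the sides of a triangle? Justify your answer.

Sort the sides: 5, 14, 17.
It suffices to check that the sum of the two smallest exceeds the largest:
5 + 14 = 19 > 17. ✓
Yes, a valid triangle can be formed.

Yes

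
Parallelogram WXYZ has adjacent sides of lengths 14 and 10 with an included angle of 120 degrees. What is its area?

Area = a * b * sin(theta)
Area = 14 * 10 * sin(120 degrees)
Area = 140 * sqrt(3)/2
Area = 70*sqrt(3)

70*sqrt(3)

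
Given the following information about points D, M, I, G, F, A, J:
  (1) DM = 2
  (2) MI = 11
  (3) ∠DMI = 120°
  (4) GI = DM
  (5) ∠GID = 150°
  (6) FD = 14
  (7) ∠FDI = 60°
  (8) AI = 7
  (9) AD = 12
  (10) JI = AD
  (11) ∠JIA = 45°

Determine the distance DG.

From the given relations: GI = DM = 2.
Step 1: By the law of cosines on triangle DMI: DI² = 2² + 11² − 2·2·11·cos(120°) = 147, so DI = 7·√3.
Step 2: By the law of cosines on triangle DIG: DG² = (7·√3)² + 2² − 2·7·√3·2·cos(150°) = 193, so DG = √193.

Therefore, the length of DG = √193.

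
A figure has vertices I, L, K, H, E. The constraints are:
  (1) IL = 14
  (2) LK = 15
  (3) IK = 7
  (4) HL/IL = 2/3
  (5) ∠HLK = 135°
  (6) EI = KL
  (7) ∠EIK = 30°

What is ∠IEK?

From the given relations: EI = KL = 15.
Step 1: By the law of cosines on triangle EIK: EK² = 15² + 7² − 2·15·7·cos(30°) = 92.13, so EK ≈ 9.6.
Step 2: By the inverse law of cosines on triangle IEK: cos(∠IEK) = (15² + 9.6² − 7²) / (2·15·9.6) = 268.13/287.96 = 0.9312, so ∠IEK = 21.39°.

Therefore, the measure of angle ∠IEK = 21.39°.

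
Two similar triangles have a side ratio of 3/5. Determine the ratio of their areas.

Area scales with the square of linear dimensions. If every length is multiplied by 3/5, then the area is multiplied by (3/5)^2 = 9/25.
The area ratio is 9:25.

9:25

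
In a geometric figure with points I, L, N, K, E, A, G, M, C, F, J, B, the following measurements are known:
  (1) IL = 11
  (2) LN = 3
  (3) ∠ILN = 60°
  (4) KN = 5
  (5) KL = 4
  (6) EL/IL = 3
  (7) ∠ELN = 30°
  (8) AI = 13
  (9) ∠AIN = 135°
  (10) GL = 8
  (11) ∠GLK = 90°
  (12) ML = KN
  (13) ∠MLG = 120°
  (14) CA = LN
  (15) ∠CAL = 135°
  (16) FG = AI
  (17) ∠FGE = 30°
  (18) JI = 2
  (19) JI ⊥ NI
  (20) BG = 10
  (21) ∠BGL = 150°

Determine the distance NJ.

Step 1: By the law of cosines on triangle NLI: NI² = 3² + 11² − 2·3·11·cos(60°) = 97, so NI = √97.
Step 2: By the law of cosines on triangle NIJ: NJ² = √97² + 2² − 2·√97·2·cos(90°) = 101, so NJ = √101.

Therefore, the length of NJ = √101.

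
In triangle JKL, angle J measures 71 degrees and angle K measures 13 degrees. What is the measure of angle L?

The interior angles sum to 180°: angle L = 180 - 71 - 13 = 96°.
The triangle is obtuse (angles 71°, 13°, 96°).

96 degrees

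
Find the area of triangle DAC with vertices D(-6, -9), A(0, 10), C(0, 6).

Using the Shoelace formula for a triangle:
Area = (1/2)|x0(y1 - y2) + x1(y2 - y0) + x2(y0 - y1)|
Area = (1/2)|-6(10 - 6) + 0(6 - -9) + 0(-9 - 10)|
Area = (1/2)|-24 + 0 + 0|
Area = (1/2)|-24|
Area = (1/2)(24)
Area = 12

12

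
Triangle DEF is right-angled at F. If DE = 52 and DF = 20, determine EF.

Rearranging the Pythagorean theorem to solve for the unknown leg:
leg^2 = hypotenuse^2 - known_leg^2 = 2704 - 400 = 2304
leg = sqrt(2304) = 48.

48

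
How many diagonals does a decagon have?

Each of the 10 vertices connects to 7 non-adjacent vertices via diagonals.
Total connections = 10 × 7 = 70, but each diagonal is counted twice.
Number of diagonals = 70 / 2 = 35.

35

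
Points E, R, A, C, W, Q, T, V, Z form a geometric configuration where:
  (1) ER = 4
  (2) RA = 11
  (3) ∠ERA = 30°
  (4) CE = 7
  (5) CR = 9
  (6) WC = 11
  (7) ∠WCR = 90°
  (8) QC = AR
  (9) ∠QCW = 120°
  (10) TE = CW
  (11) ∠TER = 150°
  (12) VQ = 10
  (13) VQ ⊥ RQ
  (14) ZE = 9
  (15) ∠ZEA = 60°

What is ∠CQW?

From the given relations: QC = AR = 11.
Step 1: By the law of cosines on triangle QCW: QW² = 11² + 11² − 2·11·11·cos(120°) = 363, so QW = 11·√3.
Step 2: By the inverse law of cosines on triangle CQW: cos(∠CQW) = (11² + (11·√3)² − 11²) / (2·11·11·√3) = 363/419.16 = 0.866, so ∠CQW = 30°.

Therefore, the measure of angle ∠CQW = 30°.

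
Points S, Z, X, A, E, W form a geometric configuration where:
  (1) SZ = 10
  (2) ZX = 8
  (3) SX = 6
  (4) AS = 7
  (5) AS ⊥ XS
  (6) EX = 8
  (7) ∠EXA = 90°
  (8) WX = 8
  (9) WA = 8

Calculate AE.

Step 1: By the law of cosines on triangle XSA: XA² = 6² + 7² − 2·6·7·cos(90°) = 85, so XA = √85.
Step 2: By the law of cosines on triangle AXE: AE² = √85² + 8² − 2·√85·8·cos(90°) = 149, so AE = √149.

Therefore, the length of AE = √149.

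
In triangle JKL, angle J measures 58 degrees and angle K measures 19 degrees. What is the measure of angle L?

angle L = 180 - 58 - 19 = 103 degrees.

103 degrees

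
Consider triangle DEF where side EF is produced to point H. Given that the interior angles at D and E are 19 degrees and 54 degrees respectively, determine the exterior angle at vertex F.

By the exterior angle theorem, an exterior angle of a triangle equals the sum of the two remote interior angles.
Exterior angle = angle D + angle E
Exterior angle = 19 + 54 = 73 degrees

73 degrees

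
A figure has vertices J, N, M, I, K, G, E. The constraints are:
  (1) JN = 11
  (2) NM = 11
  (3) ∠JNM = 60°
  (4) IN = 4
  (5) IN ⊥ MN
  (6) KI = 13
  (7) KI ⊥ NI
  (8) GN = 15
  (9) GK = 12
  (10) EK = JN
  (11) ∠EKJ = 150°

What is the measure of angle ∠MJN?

Step 1: By the law of cosines on triangle JNM: JM² = 11² + 11² − 2·11·11·cos(60°) = 121, so JM = 11.
Step 2: By the inverse law of cosines on triangle MJN: cos(∠MJN) = (11² + 11² − 11²) / (2·11·11) = 121/242 = 0.5, so ∠MJN = 60°.

Therefore, the measure of angle ∠MJN = 60°.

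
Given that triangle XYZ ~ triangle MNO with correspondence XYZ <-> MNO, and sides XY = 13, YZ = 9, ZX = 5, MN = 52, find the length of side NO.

k = 52/13 = 4. NO = 4 * 9 = 36.

36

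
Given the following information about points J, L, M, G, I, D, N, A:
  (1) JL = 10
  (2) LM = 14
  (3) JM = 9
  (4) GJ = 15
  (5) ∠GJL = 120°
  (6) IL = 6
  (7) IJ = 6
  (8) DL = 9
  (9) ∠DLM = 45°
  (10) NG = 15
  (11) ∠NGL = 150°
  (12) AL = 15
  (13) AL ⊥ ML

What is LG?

Step 1: By the law of cosines on triangle LJG: LG² = 10² + 15² − 2·10·15·cos(120°) = 475, so LG = 5·√19.

Therefore, the length of LG = 5·√19.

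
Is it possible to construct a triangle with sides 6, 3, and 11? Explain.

Check the triangle inequality: 6 + 3 = 9 ≤ 11.
Since the sum of two sides does not exceed the third, no triangle can be formed.

No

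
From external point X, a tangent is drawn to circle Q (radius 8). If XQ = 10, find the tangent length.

Let T be the point of tangency. Then QT ⊥ XT (radius ⊥ tangent).
In right triangle QTX: QX² = QT² + XT²
10² = 8² + XT²
XT² = 36, XT = 6

6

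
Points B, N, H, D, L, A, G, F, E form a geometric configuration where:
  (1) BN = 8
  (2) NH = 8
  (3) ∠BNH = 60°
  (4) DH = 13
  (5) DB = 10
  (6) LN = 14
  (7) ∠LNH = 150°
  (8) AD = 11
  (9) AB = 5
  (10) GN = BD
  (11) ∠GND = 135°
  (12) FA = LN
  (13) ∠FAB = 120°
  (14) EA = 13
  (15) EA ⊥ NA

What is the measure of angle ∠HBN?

Step 1: By the law of cosines on triangle BNH: BH² = 8² + 8² − 2·8·8·cos(60°) = 64, so BH = 8.
Step 2: By the inverse law of cosines on triangle HBN: cos(∠HBN) = (8² + 8² − 8²) / (2·8·8) = 64/128 = 0.5, so ∠HBN = 60°.

Therefore, the measure of angle ∠HBN = 60°.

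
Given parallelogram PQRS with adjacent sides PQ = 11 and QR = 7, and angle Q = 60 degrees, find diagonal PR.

Using the law of cosines:
d^2 = 11^2 + 7^2 - 2(11)(7)cos(60 degrees)
d^2 = 121 + 49 - 154*1/2
d^2 = 93
d = sqrt(93)

sqrt(93)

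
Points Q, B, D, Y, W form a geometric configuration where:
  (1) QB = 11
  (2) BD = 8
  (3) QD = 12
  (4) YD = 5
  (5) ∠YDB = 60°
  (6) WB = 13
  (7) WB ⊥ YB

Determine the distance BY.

Step 1: By the law of cosines on triangle BDY: BY² = 8² + 5² − 2·8·5·cos(60°) = 49, so BY = 7.

Therefore, the length of BY = 7.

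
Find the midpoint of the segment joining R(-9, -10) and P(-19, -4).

The midpoint is the average of the coordinates:
x: (-9 + -19)/2 = -14
y: (-10 + -4)/2 = -7
Midpoint = (-14, -7)

(-14, -7)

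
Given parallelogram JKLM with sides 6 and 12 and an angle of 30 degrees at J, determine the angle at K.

Opposite sides of a parallelogram are parallel, so consecutive angles form co-interior angles on a transversal.
Co-interior angles sum to 180°, giving angle K = 180 - 30 = 150 degrees.

150 degrees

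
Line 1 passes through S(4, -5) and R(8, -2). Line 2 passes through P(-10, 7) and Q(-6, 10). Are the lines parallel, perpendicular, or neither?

Slope of line 1: m1 = (-2 - -5)/(8 - 4) = 3/4 = 3/4
Slope of line 2: m2 = (10 - 7)/(-6 - -10) = 3/4 = 3/4
Two lines are parallel if and only if they have equal slopes (or both are vertical).
Here m1 = m2 = 3/4, confirming the lines are parallel.

Parallel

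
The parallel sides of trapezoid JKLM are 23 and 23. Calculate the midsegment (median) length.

The midsegment of a trapezoid = (base1 + base2) / 2
midsegment = (23 + 23) / 2
midsegment = 46 / 2
midsegment = 23

23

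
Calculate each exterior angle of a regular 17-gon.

Each exterior angle of a regular n-gon is 360 / n.
For n = 17: 360 / 17 = 360/17 degrees.

360/17 degrees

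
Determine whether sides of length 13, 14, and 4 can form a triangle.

Check all three triangle inequalities:
13 + 14 = 27 > 4 ✓
13 + 4 = 17 > 14 ✓
14 + 4 = 18 > 13 ✓
All conditions hold, so these sides form a valid triangle.

Yes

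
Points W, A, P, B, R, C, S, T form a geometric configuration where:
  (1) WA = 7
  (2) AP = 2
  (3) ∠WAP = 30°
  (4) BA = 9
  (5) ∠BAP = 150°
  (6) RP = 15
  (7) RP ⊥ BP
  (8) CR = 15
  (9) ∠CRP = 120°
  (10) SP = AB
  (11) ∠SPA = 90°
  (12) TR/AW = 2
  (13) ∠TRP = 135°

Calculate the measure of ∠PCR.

Step 1: By the law of cosines on triangle CRP: CP² = 15² + 15² − 2·15·15·cos(120°) = 675, so CP = 15·√3.
Step 2: By the inverse law of cosines on triangle PCR: cos(∠PCR) = ((15·√3)² + 15² − 15²) / (2·15·√3·15) = 675/779.42 = 0.866, so ∠PCR = 30°.

Therefore, the measure of angle ∠PCR = 30°.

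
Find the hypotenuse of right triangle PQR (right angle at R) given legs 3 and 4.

PQ = sqrt(3^2 + 4^2) = sqrt(25) = 5

5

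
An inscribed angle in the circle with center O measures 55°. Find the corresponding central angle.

Central angle = 2 × 55° = 110° (inscribed angle theorem).

110°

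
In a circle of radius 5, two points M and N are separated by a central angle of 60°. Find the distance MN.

Drop a perpendicular from the center to the chord, bisecting both the chord and the central angle.
Each half-chord = r sin(θ/2) = 5 sin(30°).
The full chord = 2 × 5 × sin(30°) = 5.

5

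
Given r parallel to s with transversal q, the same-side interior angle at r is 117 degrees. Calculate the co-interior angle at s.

Co-interior angles sum to 180: 180 - 117 = 63 degrees.

63 degrees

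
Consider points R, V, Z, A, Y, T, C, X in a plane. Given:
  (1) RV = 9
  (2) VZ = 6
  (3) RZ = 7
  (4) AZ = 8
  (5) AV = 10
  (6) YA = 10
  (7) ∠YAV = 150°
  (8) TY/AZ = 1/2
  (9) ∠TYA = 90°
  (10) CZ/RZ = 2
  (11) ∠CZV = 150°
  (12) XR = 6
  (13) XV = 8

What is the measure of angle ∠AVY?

Step 1: By the law of cosines on triangle VAY: VY² = 10² + 10² − 2·10·10·cos(150°) = 373.21, so VY ≈ 19.32.
Step 2: By the inverse law of cosines on triangle AVY: cos(∠AVY) = (10² + 19.32² − 10²) / (2·10·19.32) = 373.21/386.37 = 0.9659, so ∠AVY = 15°.

Therefore, the measure of angle ∠AVY = 15°.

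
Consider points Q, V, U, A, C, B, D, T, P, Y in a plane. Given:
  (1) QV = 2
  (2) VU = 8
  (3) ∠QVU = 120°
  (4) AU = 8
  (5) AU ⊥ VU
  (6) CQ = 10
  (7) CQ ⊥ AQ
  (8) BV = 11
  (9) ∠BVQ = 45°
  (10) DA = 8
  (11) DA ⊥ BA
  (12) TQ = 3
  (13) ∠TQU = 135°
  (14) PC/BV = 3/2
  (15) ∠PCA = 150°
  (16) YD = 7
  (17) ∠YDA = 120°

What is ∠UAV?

Step 1: By the law of cosines on triangle AUV: AV² = 8² + 8² − 2·8·8·cos(90°) = 128, so AV = 8·√2.
Step 2: By the inverse law of cosines on triangle UAV: cos(∠UAV) = (8² + (8·√2)² − 8²) / (2·8·8·√2) = 128/181.02 = 0.7071, so ∠UAV = 45°.

Therefore, the measure of angle ∠UAV = 45°.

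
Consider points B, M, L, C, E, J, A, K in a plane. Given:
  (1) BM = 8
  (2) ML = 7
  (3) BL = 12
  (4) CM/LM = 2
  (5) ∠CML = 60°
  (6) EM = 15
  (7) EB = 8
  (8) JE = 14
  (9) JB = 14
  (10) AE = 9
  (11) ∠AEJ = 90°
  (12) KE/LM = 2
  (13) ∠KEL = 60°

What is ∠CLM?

From the given relations: CM = 2·LM = 2·7 = 14.
Step 1: By the law of cosines on triangle LMC: LC² = 7² + 14² − 2·7·14·cos(60°) = 147, so LC = 7·√3.
Step 2: By the inverse law of cosines on triangle CLM: cos(∠CLM) = ((7·√3)² + 7² − 14²) / (2·7·√3·7) = 0/169.74 = 0, so ∠CLM = 90°.

Therefore, the measure of angle ∠CLM = 90°.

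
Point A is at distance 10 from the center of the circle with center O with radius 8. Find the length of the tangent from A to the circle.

The tangent, radius, and line from the external point to the center form a right triangle.
The right angle is where the tangent meets the radius.
By the Pythagorean theorem: tangent² + 8² = 10²
tangent² = 100 - 64 = 36
tangent = 6

6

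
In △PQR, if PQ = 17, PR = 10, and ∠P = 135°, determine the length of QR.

By the law of cosines: QR^2 = PQ^2 + PR^2 - 2*PQ*PR*cos(P)
QR^2 = 17^2 + 10^2 - 2*17*10*cos(135°)
QR^2 = 289 + 100 - 340*(-sqrt(2)/2)
QR^2 = 170*sqrt(2) + 389
QR = sqrt(170*sqrt(2) + 389)

sqrt(170*sqrt(2) + 389)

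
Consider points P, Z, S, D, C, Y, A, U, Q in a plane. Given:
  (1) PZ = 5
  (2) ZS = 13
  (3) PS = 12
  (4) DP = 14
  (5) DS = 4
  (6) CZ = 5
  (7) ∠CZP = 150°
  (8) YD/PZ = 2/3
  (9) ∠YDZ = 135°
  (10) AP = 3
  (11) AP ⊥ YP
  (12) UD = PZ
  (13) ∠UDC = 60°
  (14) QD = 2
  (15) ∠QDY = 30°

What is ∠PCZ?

Step 1: By the law of cosines on triangle CZP: CP² = 5² + 5² − 2·5·5·cos(150°) = 93.3, so CP ≈ 9.66.
Step 2: By the inverse law of cosines on triangle PCZ: cos(∠PCZ) = (9.66² + 5² − 5²) / (2·9.66·5) = 93.3/96.59 = 0.9659, so ∠PCZ = 15°.

Therefore, the measure of angle ∠PCZ = 15°.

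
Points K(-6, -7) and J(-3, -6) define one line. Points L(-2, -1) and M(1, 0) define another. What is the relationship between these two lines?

Slope of line 1: m1 = (-6 - -7)/(-3 - -6) = 1/3 = 1/3
Slope of line 2: m2 = (0 - -1)/(1 - -2) = 1/3 = 1/3
Two lines are parallel if and only if they have equal slopes (or both are vertical).
Here m1 = m2 = 1/3, confirming the lines are parallel.

Parallel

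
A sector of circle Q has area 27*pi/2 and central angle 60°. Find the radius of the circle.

Sector area A = πr² × θ/360, so r² = 360A / (πθ).
r² = 360 × 27*pi/2 / (π × 60)
r² = 81
r = 9

9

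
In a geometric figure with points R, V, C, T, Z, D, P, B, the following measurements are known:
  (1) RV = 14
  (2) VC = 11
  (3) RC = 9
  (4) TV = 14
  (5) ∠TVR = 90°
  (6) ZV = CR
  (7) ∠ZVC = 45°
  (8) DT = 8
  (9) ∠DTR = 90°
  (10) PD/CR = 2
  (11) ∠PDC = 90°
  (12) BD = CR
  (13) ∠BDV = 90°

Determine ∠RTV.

Step 1: By the law of cosines on triangle TVR: TR² = 14² + 14² − 2·14·14·cos(90°) = 392, so TR = 14·√2.
Step 2: By the inverse law of cosines on triangle RTV: cos(∠RTV) = ((14·√2)² + 14² − 14²) / (2·14·√2·14) = 392/554.37 = 0.7071, so ∠RTV = 45°.

Therefore, the measure of angle ∠RTV = 45°.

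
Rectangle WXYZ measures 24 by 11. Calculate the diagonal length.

A rectangle's diagonal splits it into two right triangles, with the diagonal as the hypotenuse.
By the Pythagorean theorem, d^2 = 24^2 + 11^2 = 697.
Therefore d = sqrt(697).

sqrt(697)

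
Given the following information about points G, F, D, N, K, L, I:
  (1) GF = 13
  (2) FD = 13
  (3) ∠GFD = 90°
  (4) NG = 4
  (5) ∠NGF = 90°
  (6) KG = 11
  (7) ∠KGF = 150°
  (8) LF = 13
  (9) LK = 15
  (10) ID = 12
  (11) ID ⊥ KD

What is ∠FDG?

Step 1: By the law of cosines on triangle DFG: DG² = 13² + 13² − 2·13·13·cos(90°) = 338, so DG = 13·√2.
Step 2: By the inverse law of cosines on triangle FDG: cos(∠FDG) = (13² + (13·√2)² − 13²) / (2·13·13·√2) = 338/478 = 0.7071, so ∠FDG = 45°.

Therefore, the measure of angle ∠FDG = 45°.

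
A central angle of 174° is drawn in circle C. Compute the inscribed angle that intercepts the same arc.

An inscribed angle intercepts an arc from a point on the circle, while the central angle intercepts the same arc from the center.
The inscribed angle is always half the central angle: 174° / 2 = 87°.

87°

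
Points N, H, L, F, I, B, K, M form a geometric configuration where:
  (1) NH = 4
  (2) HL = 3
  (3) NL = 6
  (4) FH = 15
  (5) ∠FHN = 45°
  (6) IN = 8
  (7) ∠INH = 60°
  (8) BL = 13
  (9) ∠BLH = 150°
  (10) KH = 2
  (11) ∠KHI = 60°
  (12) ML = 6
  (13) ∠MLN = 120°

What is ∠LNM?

Step 1: By the law of cosines on triangle NLM: NM² = 6² + 6² − 2·6·6·cos(120°) = 108, so NM = 6·√3.
Step 2: By the inverse law of cosines on triangle LNM: cos(∠LNM) = (6² + (6·√3)² − 6²) / (2·6·6·√3) = 108/124.71 = 0.866, so ∠LNM = 30°.

Therefore, the measure of angle ∠LNM = 30°.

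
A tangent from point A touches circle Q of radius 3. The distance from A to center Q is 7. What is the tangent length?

Let T be the point of tangency. Then QT ⊥ AT (radius ⊥ tangent).
In right triangle QTA: QA² = QT² + AT²
7² = 3² + AT²
AT² = 40, AT = 2*sqrt(10)

2*sqrt(10)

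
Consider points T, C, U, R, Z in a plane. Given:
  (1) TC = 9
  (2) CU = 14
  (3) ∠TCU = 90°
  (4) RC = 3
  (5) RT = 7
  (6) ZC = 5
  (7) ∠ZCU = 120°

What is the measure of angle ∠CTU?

Step 1: By the law of cosines on triangle TCU: TU² = 9² + 14² − 2·9·14·cos(90°) = 277, so TU ≈ 16.64.
Step 2: By the inverse law of cosines on triangle CTU: cos(∠CTU) = (9² + 16.64² − 14²) / (2·9·16.64) = 162/299.58 = 0.5408, so ∠CTU = 57.26°.

Therefore, the measure of angle ∠CTU = 57.26°.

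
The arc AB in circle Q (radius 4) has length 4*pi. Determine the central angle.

The full circumference is 2πr = 8*pi.
The arc is 4*pi / 8*pi = 1/2 of the full circle.
So the central angle = 1/2 × 360° = 180°.

180°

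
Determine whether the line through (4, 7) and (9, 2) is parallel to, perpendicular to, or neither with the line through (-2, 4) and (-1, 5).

Slope of line 1: m1 = (2 - 7)/(9 - 4) = -5/5 = -1
Slope of line 2: m2 = (5 - 4)/(-1 - -2) = 1/1 = 1
Two lines are perpendicular when the product of their slopes is -1 (negative reciprocals).
m1 * m2 = (-1) * (1) = -1, confirming perpendicularity.

Perpendicular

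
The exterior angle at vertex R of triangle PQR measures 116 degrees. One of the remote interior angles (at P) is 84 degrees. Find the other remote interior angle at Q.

By the exterior angle theorem: exterior angle = sum of remote interior angles.
116 = 84 + angle Q
angle Q = 116 - 84 = 32 degrees

32 degrees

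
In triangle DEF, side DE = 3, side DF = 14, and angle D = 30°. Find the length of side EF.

By the law of cosines: EF^2 = DE^2 + DF^2 - 2*DE*DF*cos(D)
EF^2 = 3^2 + 14^2 - 2*3*14*cos(30°)
EF^2 = 9 + 196 - 84*(sqrt(3)/2)
EF^2 = 205 - 42*sqrt(3)
EF = sqrt(205 - 42*sqrt(3))

sqrt(205 - 42*sqrt(3))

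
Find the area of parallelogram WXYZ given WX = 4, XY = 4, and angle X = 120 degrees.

Area = 4 * 4 * sin(120°) = 16 * sqrt(3)/2 = 8*sqrt(3)

8*sqrt(3)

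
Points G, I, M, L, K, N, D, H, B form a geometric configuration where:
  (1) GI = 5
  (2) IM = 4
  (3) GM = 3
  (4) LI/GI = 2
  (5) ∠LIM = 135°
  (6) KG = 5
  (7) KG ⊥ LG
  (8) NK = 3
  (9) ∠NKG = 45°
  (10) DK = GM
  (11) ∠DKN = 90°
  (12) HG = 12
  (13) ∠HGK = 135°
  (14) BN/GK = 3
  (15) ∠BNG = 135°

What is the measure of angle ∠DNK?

From the given relations: DK = GM = 3.
Step 1: By the law of cosines on triangle NKD: ND² = 3² + 3² − 2·3·3·cos(90°) = 18, so ND = 3·√2.
Step 2: By the inverse law of cosines on triangle DNK: cos(∠DNK) = ((3·√2)² + 3² − 3²) / (2·3·√2·3) = 18/25.46 = 0.7071, so ∠DNK = 45°.

Therefore, the measure of angle ∠DNK = 45°.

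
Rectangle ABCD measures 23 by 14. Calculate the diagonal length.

Using the Pythagorean theorem:
d² = 23² + 14² = 529 + 196 = 725
d = sqrt(725) = 5*sqrt(29)

5*sqrt(29)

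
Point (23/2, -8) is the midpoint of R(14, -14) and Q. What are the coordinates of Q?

Using the midpoint formula: M = ((x1 + x2)/2, (y1 + y2)/2)
We know M = (23/2, -8) and R = (14, -14)
For x: 23/2 = (14 + x2)/2, so x2 = 2*23/2 - 14 = 9
For y: -8 = (-14 + y2)/2, so y2 = 2*-8 - -14 = -2
Q = (9, -2)

(9, -2)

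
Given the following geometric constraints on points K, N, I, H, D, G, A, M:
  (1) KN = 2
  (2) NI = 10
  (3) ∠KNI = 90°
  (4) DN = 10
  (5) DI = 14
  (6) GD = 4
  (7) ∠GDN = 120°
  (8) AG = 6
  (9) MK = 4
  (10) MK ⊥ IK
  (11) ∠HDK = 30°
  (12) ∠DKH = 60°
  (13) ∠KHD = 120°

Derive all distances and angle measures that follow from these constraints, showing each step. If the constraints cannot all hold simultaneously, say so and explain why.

These constraints are not satisfiable: (11), (12) and (13) are the three interior angles of triangle HDK, which must sum to 180°, but 30° + 60° + 120° = 210°. No planar figure meets all of them, so nothing further can be derived.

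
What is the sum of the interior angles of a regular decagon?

The sum of interior angles of an n-sided polygon is (n - 2) * 180.
For n = 10: (10 - 2) * 180 = 8 * 180 = 1440 degrees.

1440 degrees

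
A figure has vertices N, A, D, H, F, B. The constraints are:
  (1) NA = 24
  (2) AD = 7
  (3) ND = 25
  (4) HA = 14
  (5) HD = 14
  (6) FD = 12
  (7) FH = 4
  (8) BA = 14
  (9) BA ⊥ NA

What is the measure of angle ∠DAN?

Step 1: By the inverse law of cosines on triangle DAN: cos(∠DAN) = (7² + 24² − 25²) / (2·7·24) = 0/336 = 0, so ∠DAN = 90°.

Therefore, the measure of angle ∠DAN = 90°.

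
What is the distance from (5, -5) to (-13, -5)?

The horizontal distance is |-13 - 5| = 18 and the vertical distance is |-5 - -5| = 0.
By the Pythagorean theorem, d = sqrt(18^2 + 0^2) = sqrt(324) = 18.

18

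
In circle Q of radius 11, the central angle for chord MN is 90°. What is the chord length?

Chord length = 2r sin(θ/2)
= 2 × 11 × sin(90°/2)
= 2 × 11 × sin(45°)
= 11*sqrt(2)

11*sqrt(2)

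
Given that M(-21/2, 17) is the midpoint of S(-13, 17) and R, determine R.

Using the midpoint formula: M = ((x1 + x2)/2, (y1 + y2)/2)
We know M = (-21/2, 17) and S = (-13, 17)
For x: -21/2 = (-13 + x2)/2, so x2 = 2*-21/2 - -13 = -8
For y: 17 = (17 + y2)/2, so y2 = 2*17 - 17 = 17
R = (-8, 17)

(-8, 17)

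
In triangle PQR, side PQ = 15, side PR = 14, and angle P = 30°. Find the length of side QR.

Law of cosines: QR^2 = 15^2 + 14^2 - 2(15)(14)cos(30°) = 421 - 210*sqrt(3), so QR = sqrt(421 - 210*sqrt(3)).

sqrt(421 - 210*sqrt(3))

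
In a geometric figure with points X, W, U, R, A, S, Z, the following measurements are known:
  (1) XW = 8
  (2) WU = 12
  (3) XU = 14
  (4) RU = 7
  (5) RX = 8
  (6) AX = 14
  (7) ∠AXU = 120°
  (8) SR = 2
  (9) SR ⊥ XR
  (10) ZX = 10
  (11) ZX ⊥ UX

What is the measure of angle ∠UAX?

Step 1: By the law of cosines on triangle AXU: AU² = 14² + 14² − 2·14·14·cos(120°) = 588, so AU = 14·√3.
Step 2: By the inverse law of cosines on triangle UAX: cos(∠UAX) = ((14·√3)² + 14² − 14²) / (2·14·√3·14) = 588/678.96 = 0.866, so ∠UAX = 30°.

Therefore, the measure of angle ∠UAX = 30°.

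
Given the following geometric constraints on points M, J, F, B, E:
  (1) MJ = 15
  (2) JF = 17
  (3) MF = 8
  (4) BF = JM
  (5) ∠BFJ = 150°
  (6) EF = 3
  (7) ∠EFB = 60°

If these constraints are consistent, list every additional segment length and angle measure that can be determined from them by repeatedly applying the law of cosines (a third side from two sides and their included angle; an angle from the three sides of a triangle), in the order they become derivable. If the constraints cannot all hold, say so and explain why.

The constraints are consistent. Derivable facts, in order:
After 1 step:
- BE = 3·√21
- JB ≈ 30.91
- ∠FJM = 28.07°
- ∠FMJ = 90°
- ∠JFM = 61.93°
After 2 steps:
- ∠BEF = 109.11°
- ∠BJF = 14.04°
- ∠EBF = 10.89°
- ∠FBJ = 15.96°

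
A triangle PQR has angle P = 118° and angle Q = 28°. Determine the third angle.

angle R = 180 - 118 - 28 = 34 degrees.

34 degrees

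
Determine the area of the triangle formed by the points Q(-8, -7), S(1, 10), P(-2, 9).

The Shoelace formula computes the area from vertex coordinates by summing cross products.
For vertices (-8,-7), (1,10), (-2,9):
Signed sum = -8*10 - 1*-7 + 1*9 - -2*10 + -2*-7 - -8*9
= -73 + 29 + 86 = 42
Area = (1/2)|42| = 21.

21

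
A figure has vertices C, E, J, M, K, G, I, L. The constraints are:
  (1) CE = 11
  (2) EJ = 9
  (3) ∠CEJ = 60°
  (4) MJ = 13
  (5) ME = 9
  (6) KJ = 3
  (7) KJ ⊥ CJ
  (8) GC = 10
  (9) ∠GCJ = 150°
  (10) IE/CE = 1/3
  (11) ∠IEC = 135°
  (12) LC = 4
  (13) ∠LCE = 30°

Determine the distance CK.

Step 1: By the law of cosines on triangle JEC: JC² = 9² + 11² − 2·9·11·cos(60°) = 103, so JC = √103.
Step 2: By the law of cosines on triangle CJK: CK² = √103² + 3² − 2·√103·3·cos(90°) = 112, so CK = 4·√7.

Therefore, the length of CK = 4·√7.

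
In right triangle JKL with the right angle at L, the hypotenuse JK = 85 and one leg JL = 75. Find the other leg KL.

Rearranging the Pythagorean theorem to solve for the unknown leg:
leg^2 = hypotenuse^2 - known_leg^2 = 7225 - 5625 = 1600
leg = sqrt(1600) = 40.

40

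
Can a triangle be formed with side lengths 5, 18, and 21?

For three segments to close into a triangle, no single side can be as long as the other two combined.
The longest side is 21, and 5 + 18 = 23 > 21.
A triangle can be formed.

Yes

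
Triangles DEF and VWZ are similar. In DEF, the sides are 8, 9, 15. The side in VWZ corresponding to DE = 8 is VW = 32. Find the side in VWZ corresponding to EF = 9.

Since the triangles are similar, the ratio of corresponding sides is constant.
Scale factor k = VW / DE = 32 / 8 = 4
WZ = k * EF = 4 * 9 = 36

36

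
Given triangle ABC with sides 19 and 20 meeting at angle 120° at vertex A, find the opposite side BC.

By the law of cosines: BC^2 = AB^2 + AC^2 - 2*AB*AC*cos(A)
BC^2 = 19^2 + 20^2 - 2*19*20*cos(120°)
BC^2 = 361 + 400 - 760*(-1/2)
BC^2 = 1141
BC = sqrt(1141)

sqrt(1141)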